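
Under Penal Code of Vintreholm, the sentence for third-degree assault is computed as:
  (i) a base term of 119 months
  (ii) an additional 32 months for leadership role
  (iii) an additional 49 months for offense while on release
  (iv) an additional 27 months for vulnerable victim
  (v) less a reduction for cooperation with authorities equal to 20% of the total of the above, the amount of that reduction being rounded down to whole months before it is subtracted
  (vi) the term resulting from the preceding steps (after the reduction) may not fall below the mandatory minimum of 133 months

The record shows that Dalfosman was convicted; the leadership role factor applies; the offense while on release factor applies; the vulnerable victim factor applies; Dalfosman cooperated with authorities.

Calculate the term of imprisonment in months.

182 months

Leadership role enhancement: +32 months
Offense while on release enhancement: +49 months
Vulnerable victim enhancement: +27 months
Adjusted term: 119 months + 32 months + 49 months + 27 months = 227 months
Cooperation with authorities reduction: 20% of 227 months = 45 months (rounded down)
After reduction: 227 − 45 = 182 months
Minimum 133 months: 182 months meets the minimum, no increase.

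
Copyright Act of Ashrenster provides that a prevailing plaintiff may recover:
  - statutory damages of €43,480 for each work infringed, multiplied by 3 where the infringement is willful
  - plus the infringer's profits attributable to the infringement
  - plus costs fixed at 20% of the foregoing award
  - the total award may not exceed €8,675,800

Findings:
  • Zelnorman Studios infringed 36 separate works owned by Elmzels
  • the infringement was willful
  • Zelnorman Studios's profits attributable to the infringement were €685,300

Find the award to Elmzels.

Statutory damages: 36 × €43,480 = €1,565,280
Trebled: 3 × €1,565,280 = €4,695,840
Combined award: €4,695,840 + €685,300 = €5,381,140
Costs: 20% of €5,381,140 = €1,076,228
Award plus costs: €5,381,140 + €1,076,228 = €6,457,368
Cap at €8,675,800: €6,457,368 is within the cap, no reduction.

€6,457,368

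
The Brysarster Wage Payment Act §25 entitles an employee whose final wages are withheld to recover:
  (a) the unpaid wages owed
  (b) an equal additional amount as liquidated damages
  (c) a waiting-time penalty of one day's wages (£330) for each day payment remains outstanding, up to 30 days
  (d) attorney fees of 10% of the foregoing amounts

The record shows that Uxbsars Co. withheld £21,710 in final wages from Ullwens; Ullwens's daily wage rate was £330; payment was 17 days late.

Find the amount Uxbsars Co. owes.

Total award: £53,933

Liquidated damages (equal amount): £21,710
Penalty days: min(17, 30) = 17
Waiting-time penalty: 17 × £330 = £5,610
Subtotal: £21,710 + £21,710 + £5,610 = £49,030
Attorney fees: 10% of £49,030 = £4,903
Total award: £49,030 + £4,903 = £53,933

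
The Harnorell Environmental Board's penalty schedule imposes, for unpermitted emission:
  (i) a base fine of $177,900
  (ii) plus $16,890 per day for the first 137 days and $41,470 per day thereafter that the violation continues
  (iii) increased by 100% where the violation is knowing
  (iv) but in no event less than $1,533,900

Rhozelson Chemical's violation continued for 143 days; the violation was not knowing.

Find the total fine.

$2,740,650

First 137 days: 137 × $16,890 = $2,313,930
Remaining days: (143 − 137) × $41,470 = $248,820
Per-day component: $2,313,930 + $248,820 = $2,562,750
Base plus per-day: $177,900 + $2,562,750 = $2,740,650
The violation was not knowing: no 100% increase.
Minimum $1,533,900: $2,740,650 meets the minimum, no increase.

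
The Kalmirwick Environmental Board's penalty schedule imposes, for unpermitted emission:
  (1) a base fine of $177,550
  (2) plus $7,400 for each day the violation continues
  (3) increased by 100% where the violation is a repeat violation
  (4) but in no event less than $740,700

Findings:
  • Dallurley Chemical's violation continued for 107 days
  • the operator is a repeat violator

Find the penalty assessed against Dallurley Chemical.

Per-day component: 107 × $7,400 = $791,800
Base plus per-day: $177,550 + $791,800 = $969,350
Enhancement: 100% of $969,350 = $969,350
Enhanced fine: $969,350 + $969,350 = $1,938,700
Minimum $740,700: $1,938,700 meets the minimum, no increase.

Civil penalty: $1,938,700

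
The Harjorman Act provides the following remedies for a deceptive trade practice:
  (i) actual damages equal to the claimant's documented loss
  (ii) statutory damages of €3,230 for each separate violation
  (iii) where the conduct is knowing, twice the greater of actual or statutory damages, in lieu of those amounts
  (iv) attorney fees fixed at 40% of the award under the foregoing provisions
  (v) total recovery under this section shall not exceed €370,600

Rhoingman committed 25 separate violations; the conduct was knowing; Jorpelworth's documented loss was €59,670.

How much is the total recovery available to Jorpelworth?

€226,100

Statutory damages: 25 × €3,230 = €80,750
Greater of actual damages (€59,670) or statutory damages (€80,750): €80,750
Doubled: 2 × €80,750 = €161,500
Attorney fees: 40% of €161,500 = €64,600
Total before cap: €161,500 + €64,600 = €226,100
Cap at €370,600: €226,100 is within the cap, no reduction.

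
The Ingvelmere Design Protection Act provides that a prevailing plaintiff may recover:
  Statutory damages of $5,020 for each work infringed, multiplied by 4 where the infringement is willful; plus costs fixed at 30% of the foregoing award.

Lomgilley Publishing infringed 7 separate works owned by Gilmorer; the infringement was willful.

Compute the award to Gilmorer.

Statutory damages: 7 × $5,020 = $35,140
Multiplied by 4: 4 × $35,140 = $140,560
Costs: 30% of $140,560 = $42,168
Award plus costs: $140,560 + $42,168 = $182,728

$182,728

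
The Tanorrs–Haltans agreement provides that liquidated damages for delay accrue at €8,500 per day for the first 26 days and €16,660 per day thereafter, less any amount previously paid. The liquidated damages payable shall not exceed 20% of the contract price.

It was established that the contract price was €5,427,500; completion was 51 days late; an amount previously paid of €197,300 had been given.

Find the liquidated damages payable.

First 26 days: 26 × €8,500 = €221,000
Remaining days: (51 − 26) × €16,660 = €416,500
Accrued per-day damages: €221,000 + €416,500 = €637,500
Less amount previously paid: €637,500 − €197,300 = €440,200
Cap: 20% of €5,427,500 = €1,085,500
Cap at €1,085,500: €440,200 is within the cap, no reduction.

€440,200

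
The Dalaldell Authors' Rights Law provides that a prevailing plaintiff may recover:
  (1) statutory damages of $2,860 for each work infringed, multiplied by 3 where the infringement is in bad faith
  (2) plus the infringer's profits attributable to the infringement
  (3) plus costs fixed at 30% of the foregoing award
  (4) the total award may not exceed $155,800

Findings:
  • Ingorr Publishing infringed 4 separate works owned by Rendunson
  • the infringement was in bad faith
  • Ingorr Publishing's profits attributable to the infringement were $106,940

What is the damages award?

Statutory damages: 4 × $2,860 = $11,440
Trebled: 3 × $11,440 = $34,320
Combined award: $34,320 + $106,940 = $141,260
Costs: 30% of $141,260 = $42,378
Award plus costs: $141,260 + $42,378 = $183,638
Cap at $155,800: $183,638 exceeds the cap → $155,800

$155,800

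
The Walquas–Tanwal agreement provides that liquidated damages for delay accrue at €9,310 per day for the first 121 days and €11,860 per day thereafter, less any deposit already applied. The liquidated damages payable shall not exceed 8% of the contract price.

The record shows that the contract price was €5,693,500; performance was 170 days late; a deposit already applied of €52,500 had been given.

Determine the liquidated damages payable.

Liquidated damages: €455,480

First 121 days: 121 × €9,310 = €1,126,510
Remaining days: (170 − 121) × €11,860 = €581,140
Accrued per-day damages: €1,126,510 + €581,140 = €1,707,650
Less deposit already applied: €1,707,650 − €52,500 = €1,655,150
Cap: 8% of €5,693,500 = €455,480
Cap at €455,480: €1,655,150 exceeds the cap → €455,480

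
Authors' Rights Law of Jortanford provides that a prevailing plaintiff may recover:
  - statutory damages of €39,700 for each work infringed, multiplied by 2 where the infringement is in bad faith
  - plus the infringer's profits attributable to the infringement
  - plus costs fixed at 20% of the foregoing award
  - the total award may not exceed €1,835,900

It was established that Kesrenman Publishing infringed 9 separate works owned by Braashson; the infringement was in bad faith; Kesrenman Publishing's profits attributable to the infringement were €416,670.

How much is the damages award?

Statutory damages: 9 × €39,700 = €357,300
Doubled: 2 × €357,300 = €714,600
Combined award: €714,600 + €416,670 = €1,131,270
Costs: 20% of €1,131,270 = €226,254
Award plus costs: €1,131,270 + €226,254 = €1,357,524
Cap at €1,835,900: €1,357,524 is within the cap, no reduction.

€1,357,524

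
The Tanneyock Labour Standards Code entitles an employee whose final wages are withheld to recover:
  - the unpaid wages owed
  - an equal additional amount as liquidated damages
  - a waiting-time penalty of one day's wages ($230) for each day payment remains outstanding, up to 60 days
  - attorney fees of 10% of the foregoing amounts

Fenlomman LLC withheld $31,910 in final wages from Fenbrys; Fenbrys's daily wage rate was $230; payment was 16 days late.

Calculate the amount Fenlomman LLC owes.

$74,250

Liquidated damages (equal amount): $31,910
Penalty days: min(16, 60) = 16
Waiting-time penalty: 16 × $230 = $3,680
Subtotal: $31,910 + $31,910 + $3,680 = $67,500
Attorney fees: 10% of $67,500 = $6,750
Total award: $67,500 + $6,750 = $74,250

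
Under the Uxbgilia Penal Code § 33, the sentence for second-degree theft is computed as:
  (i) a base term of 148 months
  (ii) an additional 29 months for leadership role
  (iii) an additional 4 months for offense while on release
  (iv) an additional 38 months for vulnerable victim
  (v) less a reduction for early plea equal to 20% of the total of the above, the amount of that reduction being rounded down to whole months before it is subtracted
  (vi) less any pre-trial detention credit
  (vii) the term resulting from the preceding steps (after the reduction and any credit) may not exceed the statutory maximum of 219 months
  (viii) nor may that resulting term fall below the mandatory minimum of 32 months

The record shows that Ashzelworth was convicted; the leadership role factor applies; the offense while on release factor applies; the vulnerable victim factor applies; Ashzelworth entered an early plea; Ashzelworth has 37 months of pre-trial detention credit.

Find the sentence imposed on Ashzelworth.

Leadership role enhancement: +29 months
Offense while on release enhancement: +4 months
Vulnerable victim enhancement: +38 months
Adjusted term: 148 months + 29 months + 4 months + 38 months = 219 months
Early plea reduction: 20% of 219 months = 43 months (rounded down)
After reduction: 219 − 43 = 176 months
Less pre-trial detention credit: 176 months − 37 months = 139 months
Cap at 219 months: 139 months is within the cap, no reduction.
Minimum 32 months: 139 months meets the minimum, no increase.

Sentence: 139 months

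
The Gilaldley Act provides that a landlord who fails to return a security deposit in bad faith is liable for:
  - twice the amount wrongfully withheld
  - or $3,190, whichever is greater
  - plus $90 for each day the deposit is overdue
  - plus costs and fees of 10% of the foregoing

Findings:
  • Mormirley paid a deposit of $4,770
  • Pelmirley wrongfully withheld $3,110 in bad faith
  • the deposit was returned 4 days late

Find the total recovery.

Doubled: 2 × $3,110 = $6,220
Minimum $3,190: $6,220 meets the minimum, no increase.
Late-return penalty: 4 × $90 = $360
Damages plus late penalty: $6,220 + $360 = $6,580
Costs and fees: 10% of $6,580 = $658
Total recovery: $6,580 + $658 = $7,238

$7,238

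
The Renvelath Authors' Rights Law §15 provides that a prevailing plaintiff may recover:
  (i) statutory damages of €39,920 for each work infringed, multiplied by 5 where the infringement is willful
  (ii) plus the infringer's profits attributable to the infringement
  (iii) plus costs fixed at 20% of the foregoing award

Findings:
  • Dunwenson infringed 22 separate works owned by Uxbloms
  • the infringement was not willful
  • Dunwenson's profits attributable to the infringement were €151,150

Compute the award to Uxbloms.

Award: €1,235,268

Statutory damages: 22 × €39,920 = €878,240
Infringement not willful: no ×5 enhancement.
Combined award: €878,240 + €151,150 = €1,029,390
Costs: 20% of €1,029,390 = €205,878
Award plus costs: €1,029,390 + €205,878 = €1,235,268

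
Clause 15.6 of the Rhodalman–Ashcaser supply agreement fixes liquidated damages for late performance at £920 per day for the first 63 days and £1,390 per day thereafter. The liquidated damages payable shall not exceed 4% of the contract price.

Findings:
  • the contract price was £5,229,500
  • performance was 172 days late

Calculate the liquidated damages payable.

£209,180

First 63 days: 63 × £920 = £57,960
Remaining days: (172 − 63) × £1,390 = £151,510
Accrued per-day damages: £57,960 + £151,510 = £209,470
Cap: 4% of £5,229,500 = £209,180
Cap at £209,180: £209,470 exceeds the cap → £209,180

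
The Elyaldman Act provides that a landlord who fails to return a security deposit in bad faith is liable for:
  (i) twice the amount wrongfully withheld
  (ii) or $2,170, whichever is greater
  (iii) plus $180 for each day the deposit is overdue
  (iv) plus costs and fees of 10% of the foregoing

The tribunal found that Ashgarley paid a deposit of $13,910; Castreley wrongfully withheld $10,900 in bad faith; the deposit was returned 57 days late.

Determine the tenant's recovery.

Doubled: 2 × $10,900 = $21,800
Minimum $2,170: $21,800 meets the minimum, no increase.
Late-return penalty: 57 × $180 = $10,260
Damages plus late penalty: $21,800 + $10,260 = $32,060
Costs and fees: 10% of $32,060 = $3,206
Total recovery: $32,060 + $3,206 = $35,266

$35,266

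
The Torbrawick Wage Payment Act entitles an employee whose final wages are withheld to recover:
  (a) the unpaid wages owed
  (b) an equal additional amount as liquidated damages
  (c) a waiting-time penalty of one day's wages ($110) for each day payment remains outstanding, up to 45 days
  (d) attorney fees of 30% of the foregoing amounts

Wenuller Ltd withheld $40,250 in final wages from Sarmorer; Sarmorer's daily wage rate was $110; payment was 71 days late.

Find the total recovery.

$111,085

Liquidated damages (equal amount): $40,250
Penalty days: min(71, 45) = 45
Waiting-time penalty: 45 × $110 = $4,950
Subtotal: $40,250 + $40,250 + $4,950 = $85,450
Attorney fees: 30% of $85,450 = $25,635
Total award: $85,450 + $25,635 = $111,085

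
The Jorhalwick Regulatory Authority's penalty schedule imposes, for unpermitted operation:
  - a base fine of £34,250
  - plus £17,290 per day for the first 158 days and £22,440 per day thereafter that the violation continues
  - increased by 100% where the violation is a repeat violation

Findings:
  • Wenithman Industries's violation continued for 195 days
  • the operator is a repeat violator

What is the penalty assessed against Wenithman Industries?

First 158 days: 158 × £17,290 = £2,731,820
Remaining days: (195 − 158) × £22,440 = £830,280
Per-day component: £2,731,820 + £830,280 = £3,562,100
Base plus per-day: £34,250 + £3,562,100 = £3,596,350
Enhancement: 100% of £3,596,350 = £3,596,350
Enhanced fine: £3,596,350 + £3,596,350 = £7,192,700

£7,192,700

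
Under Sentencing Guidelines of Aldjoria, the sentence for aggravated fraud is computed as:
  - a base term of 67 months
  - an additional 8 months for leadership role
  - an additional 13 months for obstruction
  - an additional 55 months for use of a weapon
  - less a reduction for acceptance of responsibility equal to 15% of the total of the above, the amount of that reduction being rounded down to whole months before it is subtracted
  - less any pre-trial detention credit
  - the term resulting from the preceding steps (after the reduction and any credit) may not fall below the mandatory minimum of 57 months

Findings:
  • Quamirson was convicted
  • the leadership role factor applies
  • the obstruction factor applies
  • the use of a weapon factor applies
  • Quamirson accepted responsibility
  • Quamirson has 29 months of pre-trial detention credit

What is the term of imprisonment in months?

Leadership role enhancement: +8 months
Obstruction enhancement: +13 months
Use of a weapon enhancement: +55 months
Adjusted term: 67 months + 8 months + 13 months + 55 months = 143 months
Acceptance of responsibility reduction: 15% of 143 months = 21 months (rounded down)
After reduction: 143 − 21 = 122 months
Less pre-trial detention credit: 122 months − 29 months = 93 months
Minimum 57 months: 93 months meets the minimum, no increase.

Sentence: 93 months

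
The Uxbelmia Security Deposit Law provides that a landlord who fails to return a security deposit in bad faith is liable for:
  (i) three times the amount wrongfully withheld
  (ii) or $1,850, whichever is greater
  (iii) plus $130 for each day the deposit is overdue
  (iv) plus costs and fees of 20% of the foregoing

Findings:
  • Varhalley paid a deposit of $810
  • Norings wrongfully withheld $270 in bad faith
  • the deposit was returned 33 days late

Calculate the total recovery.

Trebled: 3 × $270 = $810
Minimum $1,850: $810 is below the minimum → $1,850
Late-return penalty: 33 × $130 = $4,290
Damages plus late penalty: $1,850 + $4,290 = $6,140
Costs and fees: 20% of $6,140 = $1,228
Total recovery: $6,140 + $1,228 = $7,368

$7,368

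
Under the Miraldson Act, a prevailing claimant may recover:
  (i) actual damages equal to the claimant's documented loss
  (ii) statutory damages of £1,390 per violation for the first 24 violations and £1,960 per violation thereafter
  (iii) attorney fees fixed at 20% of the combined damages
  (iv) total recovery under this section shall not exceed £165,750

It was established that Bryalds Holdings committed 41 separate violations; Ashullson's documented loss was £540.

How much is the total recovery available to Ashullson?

First 24 violations: 24 × £1,390 = £33,360
Remaining violations: (41 − 24) × £1,960 = £33,320
Statutory damages: £33,360 + £33,320 = £66,680
Combined damages: £540 + £66,680 = £67,220
Attorney fees: 20% of £67,220 = £13,444
Total before cap: £67,220 + £13,444 = £80,664
Cap at £165,750: £80,664 is within the cap, no reduction.

£80,664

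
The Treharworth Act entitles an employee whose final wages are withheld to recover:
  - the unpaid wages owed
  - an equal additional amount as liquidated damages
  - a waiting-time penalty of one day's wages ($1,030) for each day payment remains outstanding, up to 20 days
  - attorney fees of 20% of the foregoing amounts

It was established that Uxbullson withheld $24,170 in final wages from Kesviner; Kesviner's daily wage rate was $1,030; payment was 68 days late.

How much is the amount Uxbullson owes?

$82,728

Liquidated damages (equal amount): $24,170
Penalty days: min(68, 20) = 20
Waiting-time penalty: 20 × $1,030 = $20,600
Subtotal: $24,170 + $24,170 + $20,600 = $68,940
Attorney fees: 20% of $68,940 = $13,788
Total award: $68,940 + $13,788 = $82,728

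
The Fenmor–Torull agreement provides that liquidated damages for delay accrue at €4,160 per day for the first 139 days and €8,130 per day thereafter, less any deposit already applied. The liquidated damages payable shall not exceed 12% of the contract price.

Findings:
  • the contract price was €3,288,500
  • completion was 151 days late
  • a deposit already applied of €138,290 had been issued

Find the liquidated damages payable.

First 139 days: 139 × €4,160 = €578,240
Remaining days: (151 − 139) × €8,130 = €97,560
Accrued per-day damages: €578,240 + €97,560 = €675,800
Less deposit already applied: €675,800 − €138,290 = €537,510
Cap: 12% of €3,288,500 = €394,620
Cap at €394,620: €537,510 exceeds the cap → €394,620

€394,620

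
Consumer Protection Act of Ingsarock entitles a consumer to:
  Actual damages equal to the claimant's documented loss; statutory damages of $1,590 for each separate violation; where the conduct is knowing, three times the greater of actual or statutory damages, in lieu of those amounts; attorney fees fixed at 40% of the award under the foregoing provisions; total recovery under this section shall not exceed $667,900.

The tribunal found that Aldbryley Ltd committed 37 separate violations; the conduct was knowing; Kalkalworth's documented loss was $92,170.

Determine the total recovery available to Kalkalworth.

Statutory damages: 37 × $1,590 = $58,830
Greater of actual damages ($92,170) or statutory damages ($58,830): $92,170
Trebled: 3 × $92,170 = $276,510
Attorney fees: 40% of $276,510 = $110,604
Total before cap: $276,510 + $110,604 = $387,114
Cap at $667,900: $387,114 is within the cap, no reduction.

$387,114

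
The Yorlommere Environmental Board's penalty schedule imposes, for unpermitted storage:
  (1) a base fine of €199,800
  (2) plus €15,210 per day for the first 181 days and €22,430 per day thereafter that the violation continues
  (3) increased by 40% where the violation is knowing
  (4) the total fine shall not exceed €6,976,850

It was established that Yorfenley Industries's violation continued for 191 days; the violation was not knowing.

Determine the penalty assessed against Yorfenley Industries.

First 181 days: 181 × €15,210 = €2,753,010
Remaining days: (191 − 181) × €22,430 = €224,300
Per-day component: €2,753,010 + €224,300 = €2,977,310
Base plus per-day: €199,800 + €2,977,310 = €3,177,110
The violation was not knowing: no 40% increase.
Cap at €6,976,850: €3,177,110 is within the cap, no reduction.

€3,177,110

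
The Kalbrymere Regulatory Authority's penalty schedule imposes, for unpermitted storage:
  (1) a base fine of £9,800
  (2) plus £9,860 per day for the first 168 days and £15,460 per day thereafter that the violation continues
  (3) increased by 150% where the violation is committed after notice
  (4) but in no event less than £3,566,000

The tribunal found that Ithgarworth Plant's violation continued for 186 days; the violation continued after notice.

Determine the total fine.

First 168 days: 168 × £9,860 = £1,656,480
Remaining days: (186 − 168) × £15,460 = £278,280
Per-day component: £1,656,480 + £278,280 = £1,934,760
Base plus per-day: £9,800 + £1,934,760 = £1,944,560
Enhancement: 150% of £1,944,560 = £2,916,840
Enhanced fine: £1,944,560 + £2,916,840 = £4,861,400
Minimum £3,566,000: £4,861,400 meets the minimum, no increase.

£4,861,400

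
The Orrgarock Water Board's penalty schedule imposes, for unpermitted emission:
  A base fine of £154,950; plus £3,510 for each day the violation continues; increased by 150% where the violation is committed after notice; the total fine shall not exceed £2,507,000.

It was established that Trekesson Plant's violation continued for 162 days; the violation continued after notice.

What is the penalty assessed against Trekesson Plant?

£1,808,925

Per-day component: 162 × £3,510 = £568,620
Base plus per-day: £154,950 + £568,620 = £723,570
Enhancement: 150% of £723,570 = £1,085,355
Enhanced fine: £723,570 + £1,085,355 = £1,808,925
Cap at £2,507,000: £1,808,925 is within the cap, no reduction.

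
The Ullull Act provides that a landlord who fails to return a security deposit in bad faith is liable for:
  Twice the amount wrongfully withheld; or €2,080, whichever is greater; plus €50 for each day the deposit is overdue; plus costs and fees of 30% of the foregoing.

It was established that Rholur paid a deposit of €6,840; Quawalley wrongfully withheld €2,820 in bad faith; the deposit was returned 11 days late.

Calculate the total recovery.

Doubled: 2 × €2,820 = €5,640
Minimum €2,080: €5,640 meets the minimum, no increase.
Late-return penalty: 11 × €50 = €550
Damages plus late penalty: €5,640 + €550 = €6,190
Costs and fees: 30% of €6,190 = €1,857
Total recovery: €6,190 + €1,857 = €8,047

€8,047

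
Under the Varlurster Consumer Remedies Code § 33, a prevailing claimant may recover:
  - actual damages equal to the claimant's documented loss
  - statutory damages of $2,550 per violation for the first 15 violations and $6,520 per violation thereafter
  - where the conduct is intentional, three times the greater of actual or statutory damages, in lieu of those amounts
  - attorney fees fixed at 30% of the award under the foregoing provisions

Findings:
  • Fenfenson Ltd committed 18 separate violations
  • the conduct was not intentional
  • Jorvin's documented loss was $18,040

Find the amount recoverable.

$98,605

First 15 violations: 15 × $2,550 = $38,250
Remaining violations: (18 − 15) × $6,520 = $19,560
Statutory damages: $38,250 + $19,560 = $57,810
Conduct not intentional: the in-lieu enhancement does not apply.
Actual plus statutory damages: $18,040 + $57,810 = $75,850
Attorney fees: 30% of $75,850 = $22,755
Total recovery: $75,850 + $22,755 = $98,605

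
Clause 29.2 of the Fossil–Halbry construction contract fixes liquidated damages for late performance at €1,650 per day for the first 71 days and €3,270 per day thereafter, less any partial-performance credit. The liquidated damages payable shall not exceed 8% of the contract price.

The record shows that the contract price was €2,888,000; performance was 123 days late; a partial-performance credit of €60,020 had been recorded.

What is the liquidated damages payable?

€227,170

First 71 days: 71 × €1,650 = €117,150
Remaining days: (123 − 71) × €3,270 = €170,040
Accrued per-day damages: €117,150 + €170,040 = €287,190
Less partial-performance credit: €287,190 − €60,020 = €227,170
Cap: 8% of €2,888,000 = €231,040
Cap at €231,040: €227,170 is within the cap, no reduction.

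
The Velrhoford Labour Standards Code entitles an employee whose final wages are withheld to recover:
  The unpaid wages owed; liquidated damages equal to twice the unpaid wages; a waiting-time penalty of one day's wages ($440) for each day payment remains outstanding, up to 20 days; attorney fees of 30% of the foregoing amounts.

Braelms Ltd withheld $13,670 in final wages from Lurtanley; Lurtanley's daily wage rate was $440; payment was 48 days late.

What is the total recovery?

Doubled: 2 × $13,670 = $27,340
Penalty days: min(48, 20) = 20
Waiting-time penalty: 20 × $440 = $8,800
Subtotal: $13,670 + $27,340 + $8,800 = $49,810
Attorney fees: 30% of $49,810 = $14,943
Total award: $49,810 + $14,943 = $64,753

Total award: $64,753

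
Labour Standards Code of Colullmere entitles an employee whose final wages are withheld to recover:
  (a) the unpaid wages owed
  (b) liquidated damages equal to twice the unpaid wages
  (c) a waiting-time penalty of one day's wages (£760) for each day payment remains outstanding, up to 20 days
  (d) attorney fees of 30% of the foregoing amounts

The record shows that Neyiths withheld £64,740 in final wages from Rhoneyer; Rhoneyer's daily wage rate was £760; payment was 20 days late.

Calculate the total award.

Doubled: 2 × £64,740 = £129,480
Penalty days: min(20, 20) = 20
Waiting-time penalty: 20 × £760 = £15,200
Subtotal: £64,740 + £129,480 + £15,200 = £209,420
Attorney fees: 30% of £209,420 = £62,826
Total award: £209,420 + £62,826 = £272,246

£272,246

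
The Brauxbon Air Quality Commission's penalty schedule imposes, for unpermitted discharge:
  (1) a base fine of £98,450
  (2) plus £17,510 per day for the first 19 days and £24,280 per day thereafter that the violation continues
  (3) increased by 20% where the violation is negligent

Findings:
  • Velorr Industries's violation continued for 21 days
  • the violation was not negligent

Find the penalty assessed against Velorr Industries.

£479,700

First 19 days: 19 × £17,510 = £332,690
Remaining days: (21 − 19) × £24,280 = £48,560
Per-day component: £332,690 + £48,560 = £381,250
Base plus per-day: £98,450 + £381,250 = £479,700
The violation was not negligent: no 20% increase.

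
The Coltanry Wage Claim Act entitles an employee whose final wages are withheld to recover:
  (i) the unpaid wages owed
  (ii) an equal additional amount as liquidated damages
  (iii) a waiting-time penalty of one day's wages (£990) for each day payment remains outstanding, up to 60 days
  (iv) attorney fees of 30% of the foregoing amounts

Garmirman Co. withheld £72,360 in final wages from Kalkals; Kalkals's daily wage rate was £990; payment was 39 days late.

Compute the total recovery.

Liquidated damages (equal amount): £72,360
Penalty days: min(39, 60) = 39
Waiting-time penalty: 39 × £990 = £38,610
Subtotal: £72,360 + £72,360 + £38,610 = £183,330
Attorney fees: 30% of £183,330 = £54,999
Total award: £183,330 + £54,999 = £238,329

£238,329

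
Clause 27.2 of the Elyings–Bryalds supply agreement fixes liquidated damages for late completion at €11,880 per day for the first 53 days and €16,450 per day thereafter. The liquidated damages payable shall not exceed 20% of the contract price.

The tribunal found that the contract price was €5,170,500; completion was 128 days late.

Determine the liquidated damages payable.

First 53 days: 53 × €11,880 = €629,640
Remaining days: (128 − 53) × €16,450 = €1,233,750
Accrued per-day damages: €629,640 + €1,233,750 = €1,863,390
Cap: 20% of €5,170,500 = €1,034,100
Cap at €1,034,100: €1,863,390 exceeds the cap → €1,034,100

€1,034,100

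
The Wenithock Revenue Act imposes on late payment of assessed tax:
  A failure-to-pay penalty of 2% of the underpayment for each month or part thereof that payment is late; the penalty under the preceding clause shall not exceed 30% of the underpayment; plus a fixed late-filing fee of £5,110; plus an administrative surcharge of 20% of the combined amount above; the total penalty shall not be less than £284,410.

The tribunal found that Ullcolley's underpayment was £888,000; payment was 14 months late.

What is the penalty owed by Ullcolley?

£304,500

Accrued rate: 2% × 14 = 28%, capped at 30% → 28%
Failure-to-pay penalty: 28% of £888,000 = £248,640
Penalty before surcharge: £248,640 + £5,110 = £253,750
Administrative surcharge: 20% of £253,750 = £50,750
Total penalty: £253,750 + £50,750 = £304,500
Minimum £284,410: £304,500 meets the minimum, no increase.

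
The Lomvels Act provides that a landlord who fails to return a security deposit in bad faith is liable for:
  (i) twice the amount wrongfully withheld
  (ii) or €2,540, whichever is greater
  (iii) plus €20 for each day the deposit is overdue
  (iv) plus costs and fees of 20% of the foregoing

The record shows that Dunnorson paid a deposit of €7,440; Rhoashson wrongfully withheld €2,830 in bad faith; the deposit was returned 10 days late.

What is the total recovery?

€7,032

Doubled: 2 × €2,830 = €5,660
Minimum €2,540: €5,660 meets the minimum, no increase.
Late-return penalty: 10 × €20 = €200
Damages plus late penalty: €5,660 + €200 = €5,860
Costs and fees: 20% of €5,860 = €1,172
Total recovery: €5,860 + €1,172 = €7,032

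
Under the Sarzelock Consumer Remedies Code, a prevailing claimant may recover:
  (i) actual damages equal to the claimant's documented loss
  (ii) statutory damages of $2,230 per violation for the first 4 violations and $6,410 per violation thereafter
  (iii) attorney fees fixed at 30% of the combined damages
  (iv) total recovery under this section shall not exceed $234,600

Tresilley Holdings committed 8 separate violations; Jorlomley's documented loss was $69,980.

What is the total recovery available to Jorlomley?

$135,902

First 4 violations: 4 × $2,230 = $8,920
Remaining violations: (8 − 4) × $6,410 = $25,640
Statutory damages: $8,920 + $25,640 = $34,560
Combined damages: $69,980 + $34,560 = $104,540
Attorney fees: 30% of $104,540 = $31,362
Total before cap: $104,540 + $31,362 = $135,902
Cap at $234,600: $135,902 is within the cap, no reduction.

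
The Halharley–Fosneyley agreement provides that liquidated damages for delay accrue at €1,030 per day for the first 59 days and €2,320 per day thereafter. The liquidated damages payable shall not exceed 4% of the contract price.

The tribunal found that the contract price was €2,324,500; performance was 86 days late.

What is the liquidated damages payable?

Liquidated damages: €92,980

First 59 days: 59 × €1,030 = €60,770
Remaining days: (86 − 59) × €2,320 = €62,640
Accrued per-day damages: €60,770 + €62,640 = €123,410
Cap: 4% of €2,324,500 = €92,980
Cap at €92,980: €123,410 exceeds the cap → €92,980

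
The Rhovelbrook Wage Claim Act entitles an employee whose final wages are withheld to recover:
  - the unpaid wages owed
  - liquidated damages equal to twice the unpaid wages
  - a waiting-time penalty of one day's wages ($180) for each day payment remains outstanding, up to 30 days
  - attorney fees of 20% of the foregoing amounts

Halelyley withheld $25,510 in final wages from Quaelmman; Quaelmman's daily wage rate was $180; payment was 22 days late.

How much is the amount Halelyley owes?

Doubled: 2 × $25,510 = $51,020
Penalty days: min(22, 30) = 22
Waiting-time penalty: 22 × $180 = $3,960
Subtotal: $25,510 + $51,020 + $3,960 = $80,490
Attorney fees: 20% of $80,490 = $16,098
Total award: $80,490 + $16,098 = $96,588

$96,588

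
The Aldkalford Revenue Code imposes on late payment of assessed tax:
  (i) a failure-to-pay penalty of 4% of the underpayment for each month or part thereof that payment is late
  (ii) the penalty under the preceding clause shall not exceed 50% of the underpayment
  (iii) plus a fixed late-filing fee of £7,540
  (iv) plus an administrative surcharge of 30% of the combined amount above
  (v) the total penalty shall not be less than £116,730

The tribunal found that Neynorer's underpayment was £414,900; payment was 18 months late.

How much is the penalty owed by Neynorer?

Accrued rate: 4% × 18 = 72%, capped at 50% → 50%
Failure-to-pay penalty: 50% of £414,900 = £207,450
Penalty before surcharge: £207,450 + £7,540 = £214,990
Administrative surcharge: 30% of £214,990 = £64,497
Total penalty: £214,990 + £64,497 = £279,487
Minimum £116,730: £279,487 meets the minimum, no increase.

Penalty: £279,487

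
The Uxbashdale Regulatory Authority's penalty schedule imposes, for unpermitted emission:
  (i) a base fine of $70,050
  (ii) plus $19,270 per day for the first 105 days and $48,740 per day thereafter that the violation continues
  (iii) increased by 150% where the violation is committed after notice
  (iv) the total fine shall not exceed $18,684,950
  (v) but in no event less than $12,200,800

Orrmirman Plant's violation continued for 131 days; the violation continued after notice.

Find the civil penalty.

Civil penalty: $12,200,800

First 105 days: 105 × $19,270 = $2,023,350
Remaining days: (131 − 105) × $48,740 = $1,267,240
Per-day component: $2,023,350 + $1,267,240 = $3,290,590
Base plus per-day: $70,050 + $3,290,590 = $3,360,640
Enhancement: 150% of $3,360,640 = $5,040,960
Enhanced fine: $3,360,640 + $5,040,960 = $8,401,600
Cap at $18,684,950: $8,401,600 is within the cap, no reduction.
Minimum $12,200,800: $8,401,600 is below the minimum → $12,200,800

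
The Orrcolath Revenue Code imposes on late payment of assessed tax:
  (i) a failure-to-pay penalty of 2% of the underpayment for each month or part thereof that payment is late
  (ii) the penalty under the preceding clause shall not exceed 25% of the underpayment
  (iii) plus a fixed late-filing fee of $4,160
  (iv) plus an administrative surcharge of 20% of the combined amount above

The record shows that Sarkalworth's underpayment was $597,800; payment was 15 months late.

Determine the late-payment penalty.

Accrued rate: 2% × 15 = 30%, capped at 25% → 25%
Failure-to-pay penalty: 25% of $597,800 = $149,450
Penalty before surcharge: $149,450 + $4,160 = $153,610
Administrative surcharge: 20% of $153,610 = $30,722
Total penalty: $153,610 + $30,722 = $184,332

Penalty: $184,332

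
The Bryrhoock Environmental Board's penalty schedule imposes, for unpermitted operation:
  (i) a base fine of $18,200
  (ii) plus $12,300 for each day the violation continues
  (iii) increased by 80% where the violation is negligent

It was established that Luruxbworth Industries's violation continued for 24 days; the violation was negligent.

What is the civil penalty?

Per-day component: 24 × $12,300 = $295,200
Base plus per-day: $18,200 + $295,200 = $313,400
Enhancement: 80% of $313,400 = $250,720
Enhanced fine: $313,400 + $250,720 = $564,120

$564,120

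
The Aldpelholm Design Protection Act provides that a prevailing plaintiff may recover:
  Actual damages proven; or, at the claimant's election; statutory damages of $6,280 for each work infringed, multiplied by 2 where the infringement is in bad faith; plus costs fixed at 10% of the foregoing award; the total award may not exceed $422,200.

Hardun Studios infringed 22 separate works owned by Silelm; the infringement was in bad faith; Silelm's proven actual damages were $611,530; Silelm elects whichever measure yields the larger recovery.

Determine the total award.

$422,200

Statutory damages: 22 × $6,280 = $138,160
Doubled: 2 × $138,160 = $276,320
Greater of actual damages ($611,530) or enhanced statutory damages ($276,320): $611,530
Costs: 10% of $611,530 = $61,153
Award plus costs: $611,530 + $61,153 = $672,683
Cap at $422,200: $672,683 exceeds the cap → $422,200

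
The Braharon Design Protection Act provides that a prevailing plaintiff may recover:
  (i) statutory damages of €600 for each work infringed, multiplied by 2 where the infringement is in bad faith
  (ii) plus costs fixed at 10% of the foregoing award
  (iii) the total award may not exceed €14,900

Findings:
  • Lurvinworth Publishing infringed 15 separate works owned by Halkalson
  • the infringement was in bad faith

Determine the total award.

Award: €14,900

Statutory damages: 15 × €600 = €9,000
Doubled: 2 × €9,000 = €18,000
Costs: 10% of €18,000 = €1,800
Award plus costs: €18,000 + €1,800 = €19,800
Cap at €14,900: €19,800 exceeds the cap → €14,900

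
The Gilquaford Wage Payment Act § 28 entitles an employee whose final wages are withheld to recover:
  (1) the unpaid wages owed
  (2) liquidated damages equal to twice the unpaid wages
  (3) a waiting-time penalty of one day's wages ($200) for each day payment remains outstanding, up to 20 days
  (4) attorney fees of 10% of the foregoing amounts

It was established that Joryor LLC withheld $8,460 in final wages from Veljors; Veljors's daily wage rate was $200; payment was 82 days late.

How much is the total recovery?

$32,318

Doubled: 2 × $8,460 = $16,920
Penalty days: min(82, 20) = 20
Waiting-time penalty: 20 × $200 = $4,000
Subtotal: $8,460 + $16,920 + $4,000 = $29,380
Attorney fees: 10% of $29,380 = $2,938
Total award: $29,380 + $2,938 = $32,318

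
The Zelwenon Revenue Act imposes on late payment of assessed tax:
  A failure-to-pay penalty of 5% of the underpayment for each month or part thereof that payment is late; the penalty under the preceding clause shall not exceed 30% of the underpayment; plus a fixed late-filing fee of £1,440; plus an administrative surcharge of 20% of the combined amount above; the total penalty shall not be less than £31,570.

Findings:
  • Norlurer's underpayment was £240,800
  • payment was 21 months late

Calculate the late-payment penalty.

Penalty: £88,416

Accrued rate: 5% × 21 = 105%, capped at 30% → 30%
Failure-to-pay penalty: 30% of £240,800 = £72,240
Penalty before surcharge: £72,240 + £1,440 = £73,680
Administrative surcharge: 20% of £73,680 = £14,736
Total penalty: £73,680 + £14,736 = £88,416
Minimum £31,570: £88,416 meets the minimum, no increase.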